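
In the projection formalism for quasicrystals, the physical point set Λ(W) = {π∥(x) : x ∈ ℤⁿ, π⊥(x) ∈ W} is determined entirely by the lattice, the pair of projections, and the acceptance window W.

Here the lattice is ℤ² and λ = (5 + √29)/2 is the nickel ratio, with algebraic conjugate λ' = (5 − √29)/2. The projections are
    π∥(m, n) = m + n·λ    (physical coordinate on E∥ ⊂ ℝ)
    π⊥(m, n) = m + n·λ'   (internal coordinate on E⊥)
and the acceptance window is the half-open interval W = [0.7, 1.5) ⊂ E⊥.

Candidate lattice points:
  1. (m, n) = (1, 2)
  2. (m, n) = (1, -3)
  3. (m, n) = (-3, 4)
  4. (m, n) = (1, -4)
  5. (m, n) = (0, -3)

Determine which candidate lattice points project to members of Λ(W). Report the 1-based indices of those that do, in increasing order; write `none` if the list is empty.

none

Compute λ' = (5−√29)/2 = -0.192582, so π⊥(m,n) = m -0.192582·n.
#1 (1,2): internal coord 1 + (2)·λ' = +0.614835; +0.614835 ∉ [0.7, 1.5) → out
#2 (1,-3): internal coord 1 + (-3)·λ' = +1.577747; +1.577747 ∉ [0.7, 1.5) → out
#3 (-3,4): internal coord -3 + (4)·λ' = -3.770330; -3.770330 ∉ [0.7, 1.5) → out
#4 (1,-4): internal coord 1 + (-4)·λ' = +1.770330; +1.770330 ∉ [0.7, 1.5) → out
#5 (0,-3): internal coord 0 + (-3)·λ' = +0.577747; +0.577747 ∉ [0.7, 1.5) → out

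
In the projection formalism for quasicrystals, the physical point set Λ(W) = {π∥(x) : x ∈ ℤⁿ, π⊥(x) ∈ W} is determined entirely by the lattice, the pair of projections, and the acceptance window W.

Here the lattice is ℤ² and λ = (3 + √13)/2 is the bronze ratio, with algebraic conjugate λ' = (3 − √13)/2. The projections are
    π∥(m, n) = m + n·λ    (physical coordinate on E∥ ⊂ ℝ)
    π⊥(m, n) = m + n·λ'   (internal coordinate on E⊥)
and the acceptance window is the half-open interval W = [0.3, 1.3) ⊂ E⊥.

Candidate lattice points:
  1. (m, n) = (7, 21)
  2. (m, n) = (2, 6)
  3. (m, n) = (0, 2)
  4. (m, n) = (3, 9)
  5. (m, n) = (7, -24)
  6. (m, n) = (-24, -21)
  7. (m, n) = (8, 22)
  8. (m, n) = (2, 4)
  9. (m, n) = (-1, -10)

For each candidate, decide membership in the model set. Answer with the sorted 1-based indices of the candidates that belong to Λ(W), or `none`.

λ' = (3−√13)/2 ≈ -0.30278.
[1] lift (7,21): star map gives 0.64171; window check 0.3 ≤ 0.64171 < 1.3 is true → IN Λ
[2] lift (2,6): star map gives 0.18335; window check 0.3 ≤ 0.18335 < 1.3 is false → out
[3] lift (0,2): star map gives -0.60555; window check 0.3 ≤ -0.60555 < 1.3 is false → out
[4] lift (3,9): star map gives 0.27502; window check 0.3 ≤ 0.27502 < 1.3 is false → out
[5] lift (7,-24): star map gives 14.26662; window check 0.3 ≤ 14.26662 < 1.3 is false → out
[6] lift (-24,-21): star map gives -17.64171; window check 0.3 ≤ -17.64171 < 1.3 is false → out
[7] lift (8,22): star map gives 1.33894; window check 0.3 ≤ 1.33894 < 1.3 is false → out
[8] lift (2,4): star map gives 0.78890; window check 0.3 ≤ 0.78890 < 1.3 is true → IN Λ
[9] lift (-1,-10): star map gives 2.02776; window check 0.3 ≤ 2.02776 < 1.3 is false → out

1, 8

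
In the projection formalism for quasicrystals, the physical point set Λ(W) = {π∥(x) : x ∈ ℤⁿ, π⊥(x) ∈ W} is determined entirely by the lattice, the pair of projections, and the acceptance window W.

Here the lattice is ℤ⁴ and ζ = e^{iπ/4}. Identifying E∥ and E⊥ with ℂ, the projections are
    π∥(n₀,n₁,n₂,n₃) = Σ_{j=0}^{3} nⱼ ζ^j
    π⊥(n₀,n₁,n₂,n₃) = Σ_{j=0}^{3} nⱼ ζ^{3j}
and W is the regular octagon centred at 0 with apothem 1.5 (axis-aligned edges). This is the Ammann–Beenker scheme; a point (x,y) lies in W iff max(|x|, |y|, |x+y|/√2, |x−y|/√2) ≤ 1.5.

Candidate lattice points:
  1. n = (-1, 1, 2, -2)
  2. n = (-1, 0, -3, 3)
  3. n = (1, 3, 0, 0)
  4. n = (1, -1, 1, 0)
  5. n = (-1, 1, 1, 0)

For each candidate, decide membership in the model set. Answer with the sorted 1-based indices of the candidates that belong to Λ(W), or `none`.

Internal map: ζ^{3j} for j=0..3 gives (1,0), (−√2/2,√2/2), (0,−1), (√2/2,√2/2).
#1 (-1, 1, 2, -2): internal (-3.121320, -2.707107); octagon support 4.121320 vs apothem 1.5 → ∉ W
#2 (-1, 0, -3, 3): internal (1.121320, 5.121320); octagon support 5.121320 vs apothem 1.5 → ∉ W
#3 (1, 3, 0, 0): internal (-1.121320, 2.121320); octagon support 2.292893 vs apothem 1.5 → ∉ W
#4 (1, -1, 1, 0): internal (1.707107, -1.707107); octagon support 2.414214 vs apothem 1.5 → ∉ W
#5 (-1, 1, 1, 0): internal (-1.707107, -0.292893); octagon support 1.707107 vs apothem 1.5 → ∉ W

none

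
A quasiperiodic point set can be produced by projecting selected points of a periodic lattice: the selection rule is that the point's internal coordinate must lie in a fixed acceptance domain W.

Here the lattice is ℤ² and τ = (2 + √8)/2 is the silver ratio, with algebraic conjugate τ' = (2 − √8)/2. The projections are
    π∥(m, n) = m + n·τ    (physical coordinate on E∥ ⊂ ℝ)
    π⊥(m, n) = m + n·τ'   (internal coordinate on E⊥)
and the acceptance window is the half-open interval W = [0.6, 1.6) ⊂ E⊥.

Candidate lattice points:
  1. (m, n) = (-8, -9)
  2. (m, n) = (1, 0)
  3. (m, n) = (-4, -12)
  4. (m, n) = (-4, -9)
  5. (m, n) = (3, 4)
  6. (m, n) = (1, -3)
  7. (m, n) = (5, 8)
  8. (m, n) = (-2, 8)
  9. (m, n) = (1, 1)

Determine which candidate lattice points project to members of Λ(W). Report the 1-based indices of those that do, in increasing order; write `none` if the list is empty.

τ' = (2−√8)/2 ≈ -0.41421.
#1 (-8,-9): internal coord -8 + (-9)·τ' = -4.27208; -4.27208 ∉ [0.6, 1.6) → out
#2 (1,0): internal coord 1 + (0)·τ' = +1.00000; +1.00000 ∈ [0.6, 1.6) → IN Λ
#3 (-4,-12): internal coord -4 + (-12)·τ' = +0.97056; +0.97056 ∈ [0.6, 1.6) → IN Λ
#4 (-4,-9): internal coord -4 + (-9)·τ' = -0.27208; -0.27208 ∉ [0.6, 1.6) → out
#5 (3,4): internal coord 3 + (4)·τ' = +1.34315; +1.34315 ∈ [0.6, 1.6) → IN Λ
#6 (1,-3): internal coord 1 + (-3)·τ' = +2.24264; +2.24264 ∉ [0.6, 1.6) → out
#7 (5,8): internal coord 5 + (8)·τ' = +1.68629; +1.68629 ∉ [0.6, 1.6) → out
#8 (-2,8): internal coord -2 + (8)·τ' = -5.31371; -5.31371 ∉ [0.6, 1.6) → out
#9 (1,1): internal coord 1 + (1)·τ' = +0.58579; +0.58579 ∉ [0.6, 1.6) → out

2, 3, 5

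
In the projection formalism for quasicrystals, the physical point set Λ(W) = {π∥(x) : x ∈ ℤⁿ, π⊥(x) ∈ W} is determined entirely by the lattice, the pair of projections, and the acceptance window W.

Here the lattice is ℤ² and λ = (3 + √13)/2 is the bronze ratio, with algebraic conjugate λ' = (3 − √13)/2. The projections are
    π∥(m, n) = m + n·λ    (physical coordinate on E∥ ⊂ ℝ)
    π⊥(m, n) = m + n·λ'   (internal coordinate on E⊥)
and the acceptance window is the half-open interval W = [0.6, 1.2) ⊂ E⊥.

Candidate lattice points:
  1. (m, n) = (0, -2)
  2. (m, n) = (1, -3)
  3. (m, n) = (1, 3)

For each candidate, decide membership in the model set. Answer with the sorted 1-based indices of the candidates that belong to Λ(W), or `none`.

1

λ' = (3−√13)/2 ≈ -0.302776.
[1] lift (0,-2): star map gives 0.605551; window check 0.6 ≤ 0.605551 < 1.2 is true → IN Λ
[2] lift (1,-3): star map gives 1.908327; window check 0.6 ≤ 1.908327 < 1.2 is false → out
[3] lift (1,3): star map gives 0.091673; window check 0.6 ≤ 0.091673 < 1.2 is false → out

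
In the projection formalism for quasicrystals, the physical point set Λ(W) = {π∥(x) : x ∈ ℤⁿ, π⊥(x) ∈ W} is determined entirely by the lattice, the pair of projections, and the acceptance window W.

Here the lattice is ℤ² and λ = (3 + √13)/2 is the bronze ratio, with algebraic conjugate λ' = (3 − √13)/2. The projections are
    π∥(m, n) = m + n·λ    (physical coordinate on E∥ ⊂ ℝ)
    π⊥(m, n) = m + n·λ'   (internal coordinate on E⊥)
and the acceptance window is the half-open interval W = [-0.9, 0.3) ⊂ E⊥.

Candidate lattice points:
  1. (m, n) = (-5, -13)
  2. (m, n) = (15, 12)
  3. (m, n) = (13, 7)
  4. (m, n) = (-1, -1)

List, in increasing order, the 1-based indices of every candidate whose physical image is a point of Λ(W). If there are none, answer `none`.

Numerically λ ≈ 3.30278 and λ' = −1/λ ≈ -0.30278.
[1] lift (-5,-13): star map gives -1.06392; window check -0.9 ≤ -1.06392 < 0.3 is false → out
[2] lift (15,12): star map gives 11.36669; window check -0.9 ≤ 11.36669 < 0.3 is false → out
[3] lift (13,7): star map gives 10.88057; window check -0.9 ≤ 10.88057 < 0.3 is false → out
[4] lift (-1,-1): star map gives -0.69722; window check -0.9 ≤ -0.69722 < 0.3 is true → IN Λ

4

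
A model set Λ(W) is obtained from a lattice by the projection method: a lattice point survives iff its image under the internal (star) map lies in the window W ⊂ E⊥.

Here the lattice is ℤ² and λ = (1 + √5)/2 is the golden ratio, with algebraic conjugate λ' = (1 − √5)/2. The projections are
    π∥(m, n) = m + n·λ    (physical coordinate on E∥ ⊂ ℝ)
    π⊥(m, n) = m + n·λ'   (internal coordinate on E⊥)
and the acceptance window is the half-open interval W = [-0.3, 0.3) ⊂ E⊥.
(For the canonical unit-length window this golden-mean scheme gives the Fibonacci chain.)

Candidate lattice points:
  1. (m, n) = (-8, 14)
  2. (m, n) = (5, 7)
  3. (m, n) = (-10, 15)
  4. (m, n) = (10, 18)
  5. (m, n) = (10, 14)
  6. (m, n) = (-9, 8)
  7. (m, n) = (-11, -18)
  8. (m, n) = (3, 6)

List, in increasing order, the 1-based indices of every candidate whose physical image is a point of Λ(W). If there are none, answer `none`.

λ' = (1−√5)/2 ≈ -0.6180.
candidate 1: (m,n)=(-8,14) → π∥ = -8+14·λ ≈ 14.6525, π⊥ = -8+14·λ' ≈ -16.6525 ∉ [-0.3, 0.3) ⇒ out
candidate 2: (m,n)=(5,7) → π∥ = 5+7·λ ≈ 16.3262, π⊥ = 5+7·λ' ≈ 0.6738 ∉ [-0.3, 0.3) ⇒ out
candidate 3: (m,n)=(-10,15) → π∥ = -10+15·λ ≈ 14.2705, π⊥ = -10+15·λ' ≈ -19.2705 ∉ [-0.3, 0.3) ⇒ out
candidate 4: (m,n)=(10,18) → π∥ = 10+18·λ ≈ 39.1246, π⊥ = 10+18·λ' ≈ -1.1246 ∉ [-0.3, 0.3) ⇒ out
candidate 5: (m,n)=(10,14) → π∥ = 10+14·λ ≈ 32.6525, π⊥ = 10+14·λ' ≈ 1.3475 ∉ [-0.3, 0.3) ⇒ out
candidate 6: (m,n)=(-9,8) → π∥ = -9+8·λ ≈ 3.9443, π⊥ = -9+8·λ' ≈ -13.9443 ∉ [-0.3, 0.3) ⇒ out
candidate 7: (m,n)=(-11,-18) → π∥ = -11-18·λ ≈ -40.1246, π⊥ = -11-18·λ' ≈ 0.1246 ∈ [-0.3, 0.3) ⇒ IN Λ
candidate 8: (m,n)=(3,6) → π∥ = 3+6·λ ≈ 12.7082, π⊥ = 3+6·λ' ≈ -0.7082 ∉ [-0.3, 0.3) ⇒ out

7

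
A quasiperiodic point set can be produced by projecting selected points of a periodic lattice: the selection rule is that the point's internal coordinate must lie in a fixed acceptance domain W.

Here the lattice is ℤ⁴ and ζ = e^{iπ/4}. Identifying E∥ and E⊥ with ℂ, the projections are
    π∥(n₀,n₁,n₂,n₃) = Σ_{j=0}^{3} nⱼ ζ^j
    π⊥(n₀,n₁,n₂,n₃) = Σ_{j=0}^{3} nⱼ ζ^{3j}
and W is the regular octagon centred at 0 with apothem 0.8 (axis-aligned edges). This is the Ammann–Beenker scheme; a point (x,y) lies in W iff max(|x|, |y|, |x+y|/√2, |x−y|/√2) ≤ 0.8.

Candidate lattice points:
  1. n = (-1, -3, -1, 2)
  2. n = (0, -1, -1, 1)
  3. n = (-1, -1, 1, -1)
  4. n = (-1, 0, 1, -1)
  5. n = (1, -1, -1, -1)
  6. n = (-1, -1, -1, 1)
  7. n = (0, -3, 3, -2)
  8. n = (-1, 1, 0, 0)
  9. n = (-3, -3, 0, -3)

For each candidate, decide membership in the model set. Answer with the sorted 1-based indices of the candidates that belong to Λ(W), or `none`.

Internal map: ζ^{3j} for j=0..3 gives (1,0), (−√2/2,√2/2), (0,−1), (√2/2,√2/2).
#1 (-1, -3, -1, 2): internal (2.53553, 0.29289); octagon support 2.53553 vs apothem 0.8 → ∉ W
#2 (0, -1, -1, 1): internal (1.41421, 1.00000); octagon support 1.70711 vs apothem 0.8 → ∉ W
#3 (-1, -1, 1, -1): internal (-1.00000, -2.41421); octagon support 2.41421 vs apothem 0.8 → ∉ W
#4 (-1, 0, 1, -1): internal (-1.70711, -1.70711); octagon support 2.41421 vs apothem 0.8 → ∉ W
#5 (1, -1, -1, -1): internal (1.00000, -0.41421); octagon support 1.00000 vs apothem 0.8 → ∉ W
#6 (-1, -1, -1, 1): internal (0.41421, 1.00000); octagon support 1.00000 vs apothem 0.8 → ∉ W
#7 (0, -3, 3, -2): internal (0.70711, -6.53553); octagon support 6.53553 vs apothem 0.8 → ∉ W
#8 (-1, 1, 0, 0): internal (-1.70711, 0.70711); octagon support 1.70711 vs apothem 0.8 → ∉ W
#9 (-3, -3, 0, -3): internal (-3.00000, -4.24264); octagon support 5.12132 vs apothem 0.8 → ∉ W

none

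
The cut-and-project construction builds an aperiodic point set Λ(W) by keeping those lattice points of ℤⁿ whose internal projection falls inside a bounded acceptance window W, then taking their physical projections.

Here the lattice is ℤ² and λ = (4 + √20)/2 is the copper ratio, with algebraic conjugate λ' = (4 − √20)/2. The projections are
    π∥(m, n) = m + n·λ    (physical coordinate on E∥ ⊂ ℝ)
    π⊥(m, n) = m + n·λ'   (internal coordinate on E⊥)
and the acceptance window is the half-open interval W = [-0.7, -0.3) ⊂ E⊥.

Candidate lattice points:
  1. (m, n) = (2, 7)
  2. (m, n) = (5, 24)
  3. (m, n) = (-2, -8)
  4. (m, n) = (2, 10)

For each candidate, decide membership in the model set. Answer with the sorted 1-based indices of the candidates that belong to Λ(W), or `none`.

λ' = (4−√20)/2 ≈ -0.236068.
[1] lift (2,7): star map gives 0.347524; window check -0.7 ≤ 0.347524 < -0.3 is false → out
[2] lift (5,24): star map gives -0.665631; window check -0.7 ≤ -0.665631 < -0.3 is true → IN Λ
[3] lift (-2,-8): star map gives -0.111456; window check -0.7 ≤ -0.111456 < -0.3 is false → out
[4] lift (2,10): star map gives -0.360680; window check -0.7 ≤ -0.360680 < -0.3 is true → IN Λ

2, 4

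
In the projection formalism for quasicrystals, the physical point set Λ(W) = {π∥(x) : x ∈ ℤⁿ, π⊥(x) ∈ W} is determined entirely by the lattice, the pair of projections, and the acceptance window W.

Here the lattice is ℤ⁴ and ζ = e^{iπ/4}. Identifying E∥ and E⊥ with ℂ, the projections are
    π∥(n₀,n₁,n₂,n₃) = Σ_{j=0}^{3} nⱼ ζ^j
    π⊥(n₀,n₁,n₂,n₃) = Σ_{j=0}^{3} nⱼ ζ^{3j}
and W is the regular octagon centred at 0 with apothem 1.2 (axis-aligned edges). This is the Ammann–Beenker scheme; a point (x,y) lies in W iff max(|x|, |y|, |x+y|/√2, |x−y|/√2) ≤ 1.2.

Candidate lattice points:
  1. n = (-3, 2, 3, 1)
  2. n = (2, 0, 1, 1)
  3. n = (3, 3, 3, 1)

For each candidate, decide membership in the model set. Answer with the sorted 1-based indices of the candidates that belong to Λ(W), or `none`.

π⊥(n) = n₀ + n₁ζ³ + n₂ζ⁶ + n₃ζ⁹ where ζ = e^{iπ/4}.
candidate 1: n = (-3, 2, 3, 1) → π⊥ ≈ (-3.7071, -0.8787); max(|x|,|y|,|x±y|/√2) = 3.7071 > 1.2 ⇒ ∉ W
candidate 2: n = (2, 0, 1, 1) → π⊥ ≈ (+2.7071, -0.2929); max(|x|,|y|,|x±y|/√2) = 2.7071 > 1.2 ⇒ ∉ W
candidate 3: n = (3, 3, 3, 1) → π⊥ ≈ (+1.5858, -0.1716); max(|x|,|y|,|x±y|/√2) = 1.5858 > 1.2 ⇒ ∉ W

none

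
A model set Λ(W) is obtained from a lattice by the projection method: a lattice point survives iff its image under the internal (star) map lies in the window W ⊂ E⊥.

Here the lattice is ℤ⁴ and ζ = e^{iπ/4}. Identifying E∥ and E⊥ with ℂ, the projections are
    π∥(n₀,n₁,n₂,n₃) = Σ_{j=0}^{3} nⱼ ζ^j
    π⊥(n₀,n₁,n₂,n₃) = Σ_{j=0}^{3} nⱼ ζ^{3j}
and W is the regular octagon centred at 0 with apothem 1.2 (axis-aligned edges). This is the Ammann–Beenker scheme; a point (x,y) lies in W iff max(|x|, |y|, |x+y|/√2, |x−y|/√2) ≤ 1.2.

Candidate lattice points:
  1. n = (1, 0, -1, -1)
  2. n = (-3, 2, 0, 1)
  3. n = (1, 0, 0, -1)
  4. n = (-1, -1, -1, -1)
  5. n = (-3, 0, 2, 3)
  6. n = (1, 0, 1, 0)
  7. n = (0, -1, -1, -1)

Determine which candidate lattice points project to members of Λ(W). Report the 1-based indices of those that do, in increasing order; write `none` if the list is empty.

With ζ = e^{iπ/4} the internal vectors are ζ^0,ζ^3,ζ^6,ζ^9.
#1 (1, 0, -1, -1): internal (0.2929, 0.2929); octagon support 0.4142 vs apothem 1.2 → ∈ W
#2 (-3, 2, 0, 1): internal (-3.7071, 2.1213); octagon support 4.1213 vs apothem 1.2 → ∉ W
#3 (1, 0, 0, -1): internal (0.2929, -0.7071); octagon support 0.7071 vs apothem 1.2 → ∈ W
#4 (-1, -1, -1, -1): internal (-1.0000, -0.4142); octagon support 1.0000 vs apothem 1.2 → ∈ W
#5 (-3, 0, 2, 3): internal (-0.8787, 0.1213); octagon support 0.8787 vs apothem 1.2 → ∈ W
#6 (1, 0, 1, 0): internal (1.0000, -1.0000); octagon support 1.4142 vs apothem 1.2 → ∉ W
#7 (0, -1, -1, -1): internal (0.0000, -0.4142); octagon support 0.4142 vs apothem 1.2 → ∈ W

1, 3, 4, 5, 7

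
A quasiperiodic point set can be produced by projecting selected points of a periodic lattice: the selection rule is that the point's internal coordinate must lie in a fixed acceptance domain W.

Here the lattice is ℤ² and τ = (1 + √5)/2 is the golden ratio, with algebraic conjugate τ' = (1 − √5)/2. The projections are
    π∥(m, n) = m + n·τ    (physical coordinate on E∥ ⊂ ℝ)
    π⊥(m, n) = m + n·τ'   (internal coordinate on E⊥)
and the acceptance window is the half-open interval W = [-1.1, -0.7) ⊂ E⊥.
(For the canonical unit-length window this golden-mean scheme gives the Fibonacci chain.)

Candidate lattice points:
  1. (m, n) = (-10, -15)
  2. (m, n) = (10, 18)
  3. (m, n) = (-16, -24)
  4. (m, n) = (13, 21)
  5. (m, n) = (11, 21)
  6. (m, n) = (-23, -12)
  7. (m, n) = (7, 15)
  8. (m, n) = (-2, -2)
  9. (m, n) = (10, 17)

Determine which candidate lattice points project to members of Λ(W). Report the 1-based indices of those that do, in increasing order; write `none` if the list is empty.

1, 8

Compute τ' = (1−√5)/2 = -0.618034, so π⊥(m,n) = m -0.618034·n.
#1 (-10,-15): internal coord -10 + (-15)·τ' = -0.729490; -0.729490 ∈ [-1.1, -0.7) → IN Λ
#2 (10,18): internal coord 10 + (18)·τ' = -1.124612; -1.124612 ∉ [-1.1, -0.7) → out
#3 (-16,-24): internal coord -16 + (-24)·τ' = -1.167184; -1.167184 ∉ [-1.1, -0.7) → out
#4 (13,21): internal coord 13 + (21)·τ' = +0.021286; +0.021286 ∉ [-1.1, -0.7) → out
#5 (11,21): internal coord 11 + (21)·τ' = -1.978714; -1.978714 ∉ [-1.1, -0.7) → out
#6 (-23,-12): internal coord -23 + (-12)·τ' = -15.583592; -15.583592 ∉ [-1.1, -0.7) → out
#7 (7,15): internal coord 7 + (15)·τ' = -2.270510; -2.270510 ∉ [-1.1, -0.7) → out
#8 (-2,-2): internal coord -2 + (-2)·τ' = -0.763932; -0.763932 ∈ [-1.1, -0.7) → IN Λ
#9 (10,17): internal coord 10 + (17)·τ' = -0.506578; -0.506578 ∉ [-1.1, -0.7) → out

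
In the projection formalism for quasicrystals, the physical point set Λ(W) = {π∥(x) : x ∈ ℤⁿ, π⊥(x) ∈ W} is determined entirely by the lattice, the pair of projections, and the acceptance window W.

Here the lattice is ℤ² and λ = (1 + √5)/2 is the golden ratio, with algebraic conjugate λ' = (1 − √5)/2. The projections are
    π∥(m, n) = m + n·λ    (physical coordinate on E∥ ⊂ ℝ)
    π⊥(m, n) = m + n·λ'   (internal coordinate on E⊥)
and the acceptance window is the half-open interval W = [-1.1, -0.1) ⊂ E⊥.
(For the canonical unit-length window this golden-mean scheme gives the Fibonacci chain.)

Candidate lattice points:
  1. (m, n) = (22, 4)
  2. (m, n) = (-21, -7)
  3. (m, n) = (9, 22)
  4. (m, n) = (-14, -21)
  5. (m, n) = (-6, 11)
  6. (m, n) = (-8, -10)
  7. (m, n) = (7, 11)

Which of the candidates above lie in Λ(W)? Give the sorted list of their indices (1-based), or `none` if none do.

4

Numerically λ ≈ 1.61803 and λ' = −1/λ ≈ -0.61803.
candidate 1: (m,n)=(22,4) → π∥ = 22+4·λ ≈ 28.47214, π⊥ = 22+4·λ' ≈ 19.52786 ∉ [-1.1, -0.1) ⇒ out
candidate 2: (m,n)=(-21,-7) → π∥ = -21-7·λ ≈ -32.32624, π⊥ = -21-7·λ' ≈ -16.67376 ∉ [-1.1, -0.1) ⇒ out
candidate 3: (m,n)=(9,22) → π∥ = 9+22·λ ≈ 44.59675, π⊥ = 9+22·λ' ≈ -4.59675 ∉ [-1.1, -0.1) ⇒ out
candidate 4: (m,n)=(-14,-21) → π∥ = -14-21·λ ≈ -47.97871, π⊥ = -14-21·λ' ≈ -1.02129 ∈ [-1.1, -0.1) ⇒ IN Λ
candidate 5: (m,n)=(-6,11) → π∥ = -6+11·λ ≈ 11.79837, π⊥ = -6+11·λ' ≈ -12.79837 ∉ [-1.1, -0.1) ⇒ out
candidate 6: (m,n)=(-8,-10) → π∥ = -8-10·λ ≈ -24.18034, π⊥ = -8-10·λ' ≈ -1.81966 ∉ [-1.1, -0.1) ⇒ out
candidate 7: (m,n)=(7,11) → π∥ = 7+11·λ ≈ 24.79837, π⊥ = 7+11·λ' ≈ 0.20163 ∉ [-1.1, -0.1) ⇒ out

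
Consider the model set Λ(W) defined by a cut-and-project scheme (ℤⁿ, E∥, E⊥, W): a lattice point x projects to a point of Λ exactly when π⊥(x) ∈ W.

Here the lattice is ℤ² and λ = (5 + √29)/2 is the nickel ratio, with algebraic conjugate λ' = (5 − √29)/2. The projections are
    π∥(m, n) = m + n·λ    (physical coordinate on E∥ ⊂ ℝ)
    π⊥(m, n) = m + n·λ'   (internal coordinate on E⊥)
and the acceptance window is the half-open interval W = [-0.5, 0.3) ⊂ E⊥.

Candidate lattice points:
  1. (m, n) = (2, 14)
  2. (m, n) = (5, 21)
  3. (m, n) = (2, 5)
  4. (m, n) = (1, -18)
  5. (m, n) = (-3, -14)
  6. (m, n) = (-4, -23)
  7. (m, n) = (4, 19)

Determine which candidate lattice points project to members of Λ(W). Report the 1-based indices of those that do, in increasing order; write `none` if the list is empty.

Compute λ' = (5−√29)/2 = -0.1926, so π⊥(m,n) = m -0.1926·n.
[1] lift (2,14): star map gives -0.6962; window check -0.5 ≤ -0.6962 < 0.3 is false → out
[2] lift (5,21): star map gives 0.9558; window check -0.5 ≤ 0.9558 < 0.3 is false → out
[3] lift (2,5): star map gives 1.0371; window check -0.5 ≤ 1.0371 < 0.3 is false → out
[4] lift (1,-18): star map gives 4.4665; window check -0.5 ≤ 4.4665 < 0.3 is false → out
[5] lift (-3,-14): star map gives -0.3038; window check -0.5 ≤ -0.3038 < 0.3 is true → IN Λ
[6] lift (-4,-23): star map gives 0.4294; window check -0.5 ≤ 0.4294 < 0.3 is false → out
[7] lift (4,19): star map gives 0.3409; window check -0.5 ≤ 0.3409 < 0.3 is false → out

5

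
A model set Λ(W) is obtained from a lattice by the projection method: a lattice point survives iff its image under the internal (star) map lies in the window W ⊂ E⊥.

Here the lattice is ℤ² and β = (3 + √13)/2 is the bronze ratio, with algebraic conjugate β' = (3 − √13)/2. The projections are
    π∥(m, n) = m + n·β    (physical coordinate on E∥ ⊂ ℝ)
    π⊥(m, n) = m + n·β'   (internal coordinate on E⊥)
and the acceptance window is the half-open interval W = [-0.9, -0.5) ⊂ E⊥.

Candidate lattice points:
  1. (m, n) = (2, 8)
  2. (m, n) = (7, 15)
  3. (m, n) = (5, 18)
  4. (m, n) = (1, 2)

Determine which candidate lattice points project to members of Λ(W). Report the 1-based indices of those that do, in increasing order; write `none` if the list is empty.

β' = (3−√13)/2 ≈ -0.30278.
candidate 1: (m,n)=(2,8) → π∥ = 2+8·β ≈ 28.42221, π⊥ = 2+8·β' ≈ -0.42221 ∉ [-0.9, -0.5) ⇒ out
candidate 2: (m,n)=(7,15) → π∥ = 7+15·β ≈ 56.54163, π⊥ = 7+15·β' ≈ 2.45837 ∉ [-0.9, -0.5) ⇒ out
candidate 3: (m,n)=(5,18) → π∥ = 5+18·β ≈ 64.44996, π⊥ = 5+18·β' ≈ -0.44996 ∉ [-0.9, -0.5) ⇒ out
candidate 4: (m,n)=(1,2) → π∥ = 1+2·β ≈ 7.60555, π⊥ = 1+2·β' ≈ 0.39445 ∉ [-0.9, -0.5) ⇒ out

none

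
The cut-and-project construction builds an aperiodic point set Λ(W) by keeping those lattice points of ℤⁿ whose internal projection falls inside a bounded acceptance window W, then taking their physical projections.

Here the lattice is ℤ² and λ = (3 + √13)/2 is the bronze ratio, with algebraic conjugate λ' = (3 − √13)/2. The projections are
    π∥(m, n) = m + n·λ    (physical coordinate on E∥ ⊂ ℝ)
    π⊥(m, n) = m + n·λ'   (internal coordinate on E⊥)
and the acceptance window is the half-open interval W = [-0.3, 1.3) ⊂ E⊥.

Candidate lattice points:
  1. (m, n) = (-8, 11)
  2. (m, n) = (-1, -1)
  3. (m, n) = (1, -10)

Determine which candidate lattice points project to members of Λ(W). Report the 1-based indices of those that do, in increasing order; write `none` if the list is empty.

λ' = (3−√13)/2 ≈ -0.302776.
#1 (-8,11): internal coord -8 + (11)·λ' = -11.330532; -11.330532 ∉ [-0.3, 1.3) → out
#2 (-1,-1): internal coord -1 + (-1)·λ' = -0.697224; -0.697224 ∉ [-0.3, 1.3) → out
#3 (1,-10): internal coord 1 + (-10)·λ' = +4.027756; +4.027756 ∉ [-0.3, 1.3) → out

none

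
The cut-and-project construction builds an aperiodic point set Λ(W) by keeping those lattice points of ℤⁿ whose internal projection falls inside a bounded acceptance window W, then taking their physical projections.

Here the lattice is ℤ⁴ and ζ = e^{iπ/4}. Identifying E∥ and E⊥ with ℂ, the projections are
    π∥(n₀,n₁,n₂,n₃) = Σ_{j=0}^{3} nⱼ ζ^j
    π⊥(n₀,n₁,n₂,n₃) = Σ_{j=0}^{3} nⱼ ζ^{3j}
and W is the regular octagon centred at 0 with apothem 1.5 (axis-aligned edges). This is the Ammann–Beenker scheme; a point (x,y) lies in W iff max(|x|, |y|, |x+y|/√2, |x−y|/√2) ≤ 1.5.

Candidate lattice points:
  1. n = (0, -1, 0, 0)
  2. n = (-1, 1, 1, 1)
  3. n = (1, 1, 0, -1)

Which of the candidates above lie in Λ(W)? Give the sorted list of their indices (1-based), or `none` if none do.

1, 2, 3

π⊥(n) = n₀ + n₁ζ³ + n₂ζ⁶ + n₃ζ⁹ where ζ = e^{iπ/4}.
#1 (0, -1, 0, 0): internal (0.70711, -0.70711); octagon support 1.00000 vs apothem 1.5 → ∈ W
#2 (-1, 1, 1, 1): internal (-1.00000, 0.41421); octagon support 1.00000 vs apothem 1.5 → ∈ W
#3 (1, 1, 0, -1): internal (-0.41421, 0.00000); octagon support 0.41421 vs apothem 1.5 → ∈ W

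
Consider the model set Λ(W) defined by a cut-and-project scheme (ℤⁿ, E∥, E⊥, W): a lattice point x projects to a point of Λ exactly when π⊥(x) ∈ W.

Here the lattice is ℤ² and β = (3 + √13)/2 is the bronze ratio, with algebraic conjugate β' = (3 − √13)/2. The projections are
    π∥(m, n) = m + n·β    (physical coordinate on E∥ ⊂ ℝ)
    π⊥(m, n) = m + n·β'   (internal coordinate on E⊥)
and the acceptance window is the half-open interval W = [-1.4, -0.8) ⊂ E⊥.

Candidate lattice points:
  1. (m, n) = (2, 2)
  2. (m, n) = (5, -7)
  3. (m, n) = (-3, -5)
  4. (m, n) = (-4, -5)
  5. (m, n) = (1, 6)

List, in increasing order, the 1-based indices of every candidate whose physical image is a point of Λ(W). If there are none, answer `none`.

5

Compute β' = (3−√13)/2 = -0.30278, so π⊥(m,n) = m -0.30278·n.
[1] lift (2,2): star map gives 1.39445; window check -1.4 ≤ 1.39445 < -0.8 is false → out
[2] lift (5,-7): star map gives 7.11943; window check -1.4 ≤ 7.11943 < -0.8 is false → out
[3] lift (-3,-5): star map gives -1.48612; window check -1.4 ≤ -1.48612 < -0.8 is false → out
[4] lift (-4,-5): star map gives -2.48612; window check -1.4 ≤ -2.48612 < -0.8 is false → out
[5] lift (1,6): star map gives -0.81665; window check -1.4 ≤ -0.81665 < -0.8 is true → IN Λ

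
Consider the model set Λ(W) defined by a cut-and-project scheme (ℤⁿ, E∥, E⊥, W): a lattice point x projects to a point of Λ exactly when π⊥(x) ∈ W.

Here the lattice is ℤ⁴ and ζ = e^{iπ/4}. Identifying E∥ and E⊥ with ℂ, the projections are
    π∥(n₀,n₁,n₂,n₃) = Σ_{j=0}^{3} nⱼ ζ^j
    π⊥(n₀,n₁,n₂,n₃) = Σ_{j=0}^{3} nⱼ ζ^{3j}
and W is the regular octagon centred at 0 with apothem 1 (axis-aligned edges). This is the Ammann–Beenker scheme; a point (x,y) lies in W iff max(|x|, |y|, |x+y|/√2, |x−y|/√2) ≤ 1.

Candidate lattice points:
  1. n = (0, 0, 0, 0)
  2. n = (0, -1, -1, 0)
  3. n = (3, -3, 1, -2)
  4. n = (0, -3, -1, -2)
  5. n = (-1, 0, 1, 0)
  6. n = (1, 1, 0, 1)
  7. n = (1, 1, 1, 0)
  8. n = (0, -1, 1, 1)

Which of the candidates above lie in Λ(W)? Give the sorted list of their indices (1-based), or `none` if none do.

1, 2, 7

With ζ = e^{iπ/4} the internal vectors are ζ^0,ζ^3,ζ^6,ζ^9.
candidate 1: n = (0, 0, 0, 0) → π⊥ ≈ (+0.000000, +0.000000); max(|x|,|y|,|x±y|/√2) = 0.000000 ≤ 1 ⇒ ∈ W
candidate 2: n = (0, -1, -1, 0) → π⊥ ≈ (+0.707107, +0.292893); max(|x|,|y|,|x±y|/√2) = 0.707107 ≤ 1 ⇒ ∈ W
candidate 3: n = (3, -3, 1, -2) → π⊥ ≈ (+3.707107, -4.535534); max(|x|,|y|,|x±y|/√2) = 5.828427 > 1 ⇒ ∉ W
candidate 4: n = (0, -3, -1, -2) → π⊥ ≈ (+0.707107, -2.535534); max(|x|,|y|,|x±y|/√2) = 2.535534 > 1 ⇒ ∉ W
candidate 5: n = (-1, 0, 1, 0) → π⊥ ≈ (-1.000000, -1.000000); max(|x|,|y|,|x±y|/√2) = 1.414214 > 1 ⇒ ∉ W
candidate 6: n = (1, 1, 0, 1) → π⊥ ≈ (+1.000000, +1.414214); max(|x|,|y|,|x±y|/√2) = 1.707107 > 1 ⇒ ∉ W
candidate 7: n = (1, 1, 1, 0) → π⊥ ≈ (+0.292893, -0.292893); max(|x|,|y|,|x±y|/√2) = 0.414214 ≤ 1 ⇒ ∈ W
candidate 8: n = (0, -1, 1, 1) → π⊥ ≈ (+1.414214, -1.000000); max(|x|,|y|,|x±y|/√2) = 1.707107 > 1 ⇒ ∉ W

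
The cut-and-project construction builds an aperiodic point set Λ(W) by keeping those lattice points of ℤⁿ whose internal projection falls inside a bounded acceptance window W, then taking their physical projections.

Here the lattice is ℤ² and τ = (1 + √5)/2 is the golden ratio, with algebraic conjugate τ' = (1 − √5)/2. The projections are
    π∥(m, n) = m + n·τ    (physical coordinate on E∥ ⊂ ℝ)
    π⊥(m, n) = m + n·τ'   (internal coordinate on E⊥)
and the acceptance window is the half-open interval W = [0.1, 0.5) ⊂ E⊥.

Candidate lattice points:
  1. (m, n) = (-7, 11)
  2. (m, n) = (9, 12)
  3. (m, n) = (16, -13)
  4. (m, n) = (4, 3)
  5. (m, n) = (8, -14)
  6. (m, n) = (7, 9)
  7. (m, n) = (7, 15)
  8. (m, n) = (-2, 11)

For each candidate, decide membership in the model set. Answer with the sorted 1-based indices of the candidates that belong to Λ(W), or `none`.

none

Compute τ' = (1−√5)/2 = -0.6180, so π⊥(m,n) = m -0.6180·n.
candidate 1: (m,n)=(-7,11) → π∥ = -7+11·τ ≈ 10.7984, π⊥ = -7+11·τ' ≈ -13.7984 ∉ [0.1, 0.5) ⇒ out
candidate 2: (m,n)=(9,12) → π∥ = 9+12·τ ≈ 28.4164, π⊥ = 9+12·τ' ≈ 1.5836 ∉ [0.1, 0.5) ⇒ out
candidate 3: (m,n)=(16,-13) → π∥ = 16-13·τ ≈ -5.0344, π⊥ = 16-13·τ' ≈ 24.0344 ∉ [0.1, 0.5) ⇒ out
candidate 4: (m,n)=(4,3) → π∥ = 4+3·τ ≈ 8.8541, π⊥ = 4+3·τ' ≈ 2.1459 ∉ [0.1, 0.5) ⇒ out
candidate 5: (m,n)=(8,-14) → π∥ = 8-14·τ ≈ -14.6525, π⊥ = 8-14·τ' ≈ 16.6525 ∉ [0.1, 0.5) ⇒ out
candidate 6: (m,n)=(7,9) → π∥ = 7+9·τ ≈ 21.5623, π⊥ = 7+9·τ' ≈ 1.4377 ∉ [0.1, 0.5) ⇒ out
candidate 7: (m,n)=(7,15) → π∥ = 7+15·τ ≈ 31.2705, π⊥ = 7+15·τ' ≈ -2.2705 ∉ [0.1, 0.5) ⇒ out
candidate 8: (m,n)=(-2,11) → π∥ = -2+11·τ ≈ 15.7984, π⊥ = -2+11·τ' ≈ -8.7984 ∉ [0.1, 0.5) ⇒ out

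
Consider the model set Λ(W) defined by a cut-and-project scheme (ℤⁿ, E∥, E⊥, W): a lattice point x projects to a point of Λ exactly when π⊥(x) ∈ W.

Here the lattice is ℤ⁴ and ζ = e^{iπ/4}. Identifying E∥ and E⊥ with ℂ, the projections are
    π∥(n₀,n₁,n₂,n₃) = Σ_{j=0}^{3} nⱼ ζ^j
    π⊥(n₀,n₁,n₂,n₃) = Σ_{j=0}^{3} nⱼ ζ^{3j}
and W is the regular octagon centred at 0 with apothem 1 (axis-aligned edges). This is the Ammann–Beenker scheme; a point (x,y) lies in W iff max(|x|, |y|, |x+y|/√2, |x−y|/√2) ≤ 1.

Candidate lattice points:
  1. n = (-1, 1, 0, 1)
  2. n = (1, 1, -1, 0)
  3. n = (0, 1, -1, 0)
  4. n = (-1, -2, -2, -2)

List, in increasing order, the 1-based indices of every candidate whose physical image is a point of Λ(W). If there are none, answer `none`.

none

With ζ = e^{iπ/4} the internal vectors are ζ^0,ζ^3,ζ^6,ζ^9.
#1 (-1, 1, 0, 1): internal (-1.00000, 1.41421); octagon support 1.70711 vs apothem 1 → ∉ W
#2 (1, 1, -1, 0): internal (0.29289, 1.70711); octagon support 1.70711 vs apothem 1 → ∉ W
#3 (0, 1, -1, 0): internal (-0.70711, 1.70711); octagon support 1.70711 vs apothem 1 → ∉ W
#4 (-1, -2, -2, -2): internal (-1.00000, -0.82843); octagon support 1.29289 vs apothem 1 → ∉ W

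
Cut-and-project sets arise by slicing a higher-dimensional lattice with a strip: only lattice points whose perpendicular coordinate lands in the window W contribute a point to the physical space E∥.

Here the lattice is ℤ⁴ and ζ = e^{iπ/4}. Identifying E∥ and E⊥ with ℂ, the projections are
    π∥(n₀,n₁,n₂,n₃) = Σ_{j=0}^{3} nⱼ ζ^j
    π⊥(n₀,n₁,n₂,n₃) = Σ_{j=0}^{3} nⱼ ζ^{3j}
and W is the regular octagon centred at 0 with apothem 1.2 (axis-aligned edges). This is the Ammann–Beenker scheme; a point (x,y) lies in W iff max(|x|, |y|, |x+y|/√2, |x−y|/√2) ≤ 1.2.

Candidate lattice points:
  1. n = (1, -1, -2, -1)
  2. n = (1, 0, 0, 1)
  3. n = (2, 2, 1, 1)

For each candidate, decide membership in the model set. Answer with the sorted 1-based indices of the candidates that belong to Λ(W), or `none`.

1

Internal map: ζ^{3j} for j=0..3 gives (1,0), (−√2/2,√2/2), (0,−1), (√2/2,√2/2).
#1 (1, -1, -2, -1): internal (1.00000, 0.58579); octagon support 1.12132 vs apothem 1.2 → ∈ W
#2 (1, 0, 0, 1): internal (1.70711, 0.70711); octagon support 1.70711 vs apothem 1.2 → ∉ W
#3 (2, 2, 1, 1): internal (1.29289, 1.12132); octagon support 1.70711 vs apothem 1.2 → ∉ W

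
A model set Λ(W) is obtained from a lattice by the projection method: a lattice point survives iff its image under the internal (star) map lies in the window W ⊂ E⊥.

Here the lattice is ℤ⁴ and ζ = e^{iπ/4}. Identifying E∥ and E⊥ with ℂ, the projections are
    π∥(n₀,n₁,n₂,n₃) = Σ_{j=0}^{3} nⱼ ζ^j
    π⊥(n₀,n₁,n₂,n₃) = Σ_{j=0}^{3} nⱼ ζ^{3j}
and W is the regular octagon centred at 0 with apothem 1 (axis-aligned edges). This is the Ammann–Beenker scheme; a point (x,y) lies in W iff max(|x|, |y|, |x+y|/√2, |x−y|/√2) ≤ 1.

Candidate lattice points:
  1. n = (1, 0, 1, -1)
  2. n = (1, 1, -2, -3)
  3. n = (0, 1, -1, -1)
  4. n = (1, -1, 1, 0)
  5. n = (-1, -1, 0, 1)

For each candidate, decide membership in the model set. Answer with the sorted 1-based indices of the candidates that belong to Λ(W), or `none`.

5

With ζ = e^{iπ/4} the internal vectors are ζ^0,ζ^3,ζ^6,ζ^9.
#1 (1, 0, 1, -1): internal (0.29289, -1.70711); octagon support 1.70711 vs apothem 1 → ∉ W
#2 (1, 1, -2, -3): internal (-1.82843, 0.58579); octagon support 1.82843 vs apothem 1 → ∉ W
#3 (0, 1, -1, -1): internal (-1.41421, 1.00000); octagon support 1.70711 vs apothem 1 → ∉ W
#4 (1, -1, 1, 0): internal (1.70711, -1.70711); octagon support 2.41421 vs apothem 1 → ∉ W
#5 (-1, -1, 0, 1): internal (0.41421, 0.00000); octagon support 0.41421 vs apothem 1 → ∈ W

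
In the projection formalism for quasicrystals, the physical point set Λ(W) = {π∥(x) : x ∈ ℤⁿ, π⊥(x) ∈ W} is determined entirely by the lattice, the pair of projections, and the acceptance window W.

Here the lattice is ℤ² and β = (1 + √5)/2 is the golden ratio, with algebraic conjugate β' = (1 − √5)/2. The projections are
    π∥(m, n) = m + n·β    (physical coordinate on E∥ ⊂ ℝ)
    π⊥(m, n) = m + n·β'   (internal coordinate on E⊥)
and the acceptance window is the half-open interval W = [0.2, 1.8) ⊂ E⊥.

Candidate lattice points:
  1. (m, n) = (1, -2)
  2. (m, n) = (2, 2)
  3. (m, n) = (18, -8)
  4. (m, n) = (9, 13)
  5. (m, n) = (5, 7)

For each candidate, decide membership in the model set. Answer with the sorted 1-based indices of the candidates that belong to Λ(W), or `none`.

2, 4, 5

Compute β' = (1−√5)/2 = -0.618034, so π⊥(m,n) = m -0.618034·n.
candidate 1: (m,n)=(1,-2) → π∥ = 1-2·β ≈ -2.236068, π⊥ = 1-2·β' ≈ 2.236068 ∉ [0.2, 1.8) ⇒ out
candidate 2: (m,n)=(2,2) → π∥ = 2+2·β ≈ 5.236068, π⊥ = 2+2·β' ≈ 0.763932 ∈ [0.2, 1.8) ⇒ IN Λ
candidate 3: (m,n)=(18,-8) → π∥ = 18-8·β ≈ 5.055728, π⊥ = 18-8·β' ≈ 22.944272 ∉ [0.2, 1.8) ⇒ out
candidate 4: (m,n)=(9,13) → π∥ = 9+13·β ≈ 30.034442, π⊥ = 9+13·β' ≈ 0.965558 ∈ [0.2, 1.8) ⇒ IN Λ
candidate 5: (m,n)=(5,7) → π∥ = 5+7·β ≈ 16.326238, π⊥ = 5+7·β' ≈ 0.673762 ∈ [0.2, 1.8) ⇒ IN Λ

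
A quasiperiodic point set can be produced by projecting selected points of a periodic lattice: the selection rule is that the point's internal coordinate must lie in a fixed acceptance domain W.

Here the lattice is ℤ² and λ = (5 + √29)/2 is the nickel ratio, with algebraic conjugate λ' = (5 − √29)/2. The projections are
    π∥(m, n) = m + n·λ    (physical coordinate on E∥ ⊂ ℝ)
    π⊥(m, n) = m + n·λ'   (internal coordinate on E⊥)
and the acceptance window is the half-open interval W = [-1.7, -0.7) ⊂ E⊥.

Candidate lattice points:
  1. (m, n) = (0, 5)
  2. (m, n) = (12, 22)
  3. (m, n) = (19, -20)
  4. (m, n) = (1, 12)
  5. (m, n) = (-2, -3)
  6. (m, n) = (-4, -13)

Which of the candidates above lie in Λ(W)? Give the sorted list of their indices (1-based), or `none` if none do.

1, 4, 5, 6

Numerically λ ≈ 5.192582 and λ' = −1/λ ≈ -0.192582.
[1] lift (0,5): star map gives -0.962912; window check -1.7 ≤ -0.962912 < -0.7 is true → IN Λ
[2] lift (12,22): star map gives 7.763187; window check -1.7 ≤ 7.763187 < -0.7 is false → out
[3] lift (19,-20): star map gives 22.851648; window check -1.7 ≤ 22.851648 < -0.7 is false → out
[4] lift (1,12): star map gives -1.310989; window check -1.7 ≤ -1.310989 < -0.7 is true → IN Λ
[5] lift (-2,-3): star map gives -1.422253; window check -1.7 ≤ -1.422253 < -0.7 is true → IN Λ
[6] lift (-4,-13): star map gives -1.496429; window check -1.7 ≤ -1.496429 < -0.7 is true → IN Λ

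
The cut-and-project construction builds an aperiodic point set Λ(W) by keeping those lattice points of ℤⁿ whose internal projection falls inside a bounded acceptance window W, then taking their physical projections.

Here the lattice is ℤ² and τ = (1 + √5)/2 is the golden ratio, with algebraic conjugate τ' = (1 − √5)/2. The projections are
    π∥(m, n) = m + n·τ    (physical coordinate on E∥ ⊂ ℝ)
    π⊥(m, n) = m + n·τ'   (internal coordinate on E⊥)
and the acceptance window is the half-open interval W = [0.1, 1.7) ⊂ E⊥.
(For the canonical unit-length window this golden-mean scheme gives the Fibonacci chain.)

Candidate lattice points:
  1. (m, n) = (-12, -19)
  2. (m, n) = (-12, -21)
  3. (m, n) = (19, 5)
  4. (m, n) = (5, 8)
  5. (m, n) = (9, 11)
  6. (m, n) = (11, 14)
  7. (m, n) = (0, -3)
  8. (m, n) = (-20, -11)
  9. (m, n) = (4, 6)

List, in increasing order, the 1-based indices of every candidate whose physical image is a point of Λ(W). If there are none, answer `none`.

Compute τ' = (1−√5)/2 = -0.61803, so π⊥(m,n) = m -0.61803·n.
#1 (-12,-19): internal coord -12 + (-19)·τ' = -0.25735; -0.25735 ∉ [0.1, 1.7) → out
#2 (-12,-21): internal coord -12 + (-21)·τ' = +0.97871; +0.97871 ∈ [0.1, 1.7) → IN Λ
#3 (19,5): internal coord 19 + (5)·τ' = +15.90983; +15.90983 ∉ [0.1, 1.7) → out
#4 (5,8): internal coord 5 + (8)·τ' = +0.05573; +0.05573 ∉ [0.1, 1.7) → out
#5 (9,11): internal coord 9 + (11)·τ' = +2.20163; +2.20163 ∉ [0.1, 1.7) → out
#6 (11,14): internal coord 11 + (14)·τ' = +2.34752; +2.34752 ∉ [0.1, 1.7) → out
#7 (0,-3): internal coord 0 + (-3)·τ' = +1.85410; +1.85410 ∉ [0.1, 1.7) → out
#8 (-20,-11): internal coord -20 + (-11)·τ' = -13.20163; -13.20163 ∉ [0.1, 1.7) → out
#9 (4,6): internal coord 4 + (6)·τ' = +0.29180; +0.29180 ∈ [0.1, 1.7) → IN Λ

2, 9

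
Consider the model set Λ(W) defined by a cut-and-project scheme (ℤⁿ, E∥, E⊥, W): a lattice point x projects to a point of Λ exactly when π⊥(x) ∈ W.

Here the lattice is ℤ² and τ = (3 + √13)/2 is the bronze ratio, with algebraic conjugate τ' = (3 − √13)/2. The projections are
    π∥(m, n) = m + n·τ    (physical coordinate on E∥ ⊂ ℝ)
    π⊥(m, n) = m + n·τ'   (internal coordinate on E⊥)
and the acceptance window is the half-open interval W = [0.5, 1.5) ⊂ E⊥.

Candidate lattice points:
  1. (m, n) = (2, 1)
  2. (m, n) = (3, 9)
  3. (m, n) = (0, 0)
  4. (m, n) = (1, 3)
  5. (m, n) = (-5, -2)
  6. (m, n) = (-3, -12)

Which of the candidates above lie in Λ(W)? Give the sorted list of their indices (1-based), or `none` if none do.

τ' = (3−√13)/2 ≈ -0.302776.
[1] lift (2,1): star map gives 1.697224; window check 0.5 ≤ 1.697224 < 1.5 is false → out
[2] lift (3,9): star map gives 0.275019; window check 0.5 ≤ 0.275019 < 1.5 is false → out
[3] lift (0,0): star map gives 0.000000; window check 0.5 ≤ 0.000000 < 1.5 is false → out
[4] lift (1,3): star map gives 0.091673; window check 0.5 ≤ 0.091673 < 1.5 is false → out
[5] lift (-5,-2): star map gives -4.394449; window check 0.5 ≤ -4.394449 < 1.5 is false → out
[6] lift (-3,-12): star map gives 0.633308; window check 0.5 ≤ 0.633308 < 1.5 is true → IN Λ

6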